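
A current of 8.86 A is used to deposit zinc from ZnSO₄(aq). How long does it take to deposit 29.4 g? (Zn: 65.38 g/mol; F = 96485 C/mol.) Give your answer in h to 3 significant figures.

2.72 h

n(Zn) = 29.4 / 65.38 = 0.4497 mol
Zn²⁺ + 2e⁻ → Zn, so n(e⁻) = 2 × 0.4497 = 0.8994 mol
Q = 0.8994 × 96485 = 86780 C
t = Q / I = 86780 / 8.86 = 9795 s = 2.72 h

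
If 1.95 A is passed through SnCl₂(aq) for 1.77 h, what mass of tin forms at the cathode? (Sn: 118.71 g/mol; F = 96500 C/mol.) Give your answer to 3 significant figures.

Charge passed = 1.95 × 6372 = 12430 C
n(e⁻) = 12430 / 96500 = 0.1288 mol
Sn²⁺ + 2e⁻ → Sn, so n(Sn) = 0.1288 / 2 = 0.06440 mol
m = 0.06440 × 118.71 = 7.64 g

7.64 g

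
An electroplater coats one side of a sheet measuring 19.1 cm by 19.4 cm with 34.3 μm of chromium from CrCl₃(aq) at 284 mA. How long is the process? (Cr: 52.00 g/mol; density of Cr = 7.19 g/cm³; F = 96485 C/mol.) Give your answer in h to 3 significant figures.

Plated area = 19.1 × 19.4 = 370.5 cm²
Volume = 370.5 × 34.3×10⁻⁴ cm = 1.271 cm³
m(Cr) = 1.271 × 7.19 = 9.138 g
n(Cr) = 9.138 / 52.00 = 0.1757 mol; n(e⁻) = 3 × 0.1757 = 0.5271 mol
Q = 0.5271 × 96485 = 50860 C
t = 50860 / 0.284 = 1.791×10^5 s = 49.8 h

49.8 h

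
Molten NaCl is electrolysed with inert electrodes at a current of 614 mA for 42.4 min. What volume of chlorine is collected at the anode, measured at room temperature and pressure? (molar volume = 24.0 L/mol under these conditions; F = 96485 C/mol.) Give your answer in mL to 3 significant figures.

Q = It = 0.614 × 2544 = 1562 C
Moles of electrons = 1562 / 96485 = 0.01619 mol
2Cl⁻ → Cl₂ + 2e⁻, so n(Cl₂) = 0.01619 / 2 = 0.008095 mol
V = 0.008095 × 24.0 = 0.1943 L
= 194 mL

194 mL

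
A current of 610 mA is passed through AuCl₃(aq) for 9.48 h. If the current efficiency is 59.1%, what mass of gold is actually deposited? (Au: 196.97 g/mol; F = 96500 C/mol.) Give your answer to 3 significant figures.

8.37 g

Q = 0.610 × 34128 = 20820 C
n(e⁻) = 20820 / 96500 = 0.2158 mol
Au³⁺ + 3e⁻ → Au, so theoretical m(Au) = 0.07193 × 196.97 = 14.17 g
Actual mass = 59.1% × 14.17 = 8.37 g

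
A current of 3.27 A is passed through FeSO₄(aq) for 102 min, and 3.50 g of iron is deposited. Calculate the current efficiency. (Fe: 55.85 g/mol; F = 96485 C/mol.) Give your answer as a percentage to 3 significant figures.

Q = 3.27 × 6120 = 20010 C
n(e⁻) = 20010 / 96485 = 0.2074 mol
Fe²⁺ + 2e⁻ → Fe, so theoretical n(Fe) = 0.1037 mol → 5.792 g
Efficiency = 3.50 / 5.792 = 0.6043 = 60.4%

60.4%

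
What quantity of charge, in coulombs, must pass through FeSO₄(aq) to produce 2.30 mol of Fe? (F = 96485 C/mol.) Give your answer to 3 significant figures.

4.44×10^5 C

Fe²⁺ + 2e⁻ → Fe, so n(e⁻) = 2 × 2.30 = 4.600 mol
Q = 4.600 × 96485 = 4.438×10^5 C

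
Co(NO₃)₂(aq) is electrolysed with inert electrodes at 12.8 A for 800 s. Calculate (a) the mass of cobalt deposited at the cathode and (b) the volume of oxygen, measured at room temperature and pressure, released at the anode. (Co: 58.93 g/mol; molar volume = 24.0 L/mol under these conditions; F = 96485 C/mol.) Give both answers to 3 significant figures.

3.13 g Co; 0.637 L O₂

Q = 12.8 × 800 = 10240 C; n(e⁻) = 10240 / 96485 = 0.1061 mol
Cathode: Co²⁺ + 2e⁻ → Co → n(Co) = 0.1061/2 = 0.05305 mol → 3.13 g
Anode: 2H₂O → O₂ + 4H⁺ + 4e⁻ → n(O₂) = 0.1061/4 = 0.02653 mol → 0.637 L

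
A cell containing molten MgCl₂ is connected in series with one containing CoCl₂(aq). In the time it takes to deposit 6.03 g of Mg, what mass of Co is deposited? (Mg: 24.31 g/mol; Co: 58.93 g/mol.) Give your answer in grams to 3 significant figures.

n(Mg) = 6.03 / 24.31 = 0.2480 mol
Mg²⁺ + 2e⁻ → Mg, so n(e⁻) = 2 × 0.2480 = 0.4960 mol
The cells are in series, so the same charge (and hence the same n(e⁻) = 0.4960 mol) passes through both.
Co²⁺ + 2e⁻ → Co, so n(Co) = 0.4960 / 2 = 0.2480 mol
m(Co) = 0.2480 × 58.93 = 14.6 g

14.6 g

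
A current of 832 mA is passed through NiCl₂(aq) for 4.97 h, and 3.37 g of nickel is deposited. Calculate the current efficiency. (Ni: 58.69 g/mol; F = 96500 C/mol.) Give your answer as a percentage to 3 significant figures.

Q = 0.832 × 17892 = 14890 C
n(e⁻) = 14890 / 96500 = 0.1543 mol
Ni²⁺ + 2e⁻ → Ni, so theoretical n(Ni) = 0.07715 mol → 4.528 g
Efficiency = 3.37 / 4.528 = 0.7443 = 74.4%

74.4%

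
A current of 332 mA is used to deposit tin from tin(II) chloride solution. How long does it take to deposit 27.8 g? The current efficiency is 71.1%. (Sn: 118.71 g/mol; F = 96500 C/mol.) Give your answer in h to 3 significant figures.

n(Sn) = 27.8 / 118.71 = 0.2342 mol
Sn²⁺ + 2e⁻ → Sn, so n(e⁻) = 2 × 0.2342 = 0.4684 mol
Q = 0.4684 × 96500 / 0.711 = 63570 C
t = Q / I = 63570 / 0.332 = 1.915×10^5 s = 53.2 h

53.2 h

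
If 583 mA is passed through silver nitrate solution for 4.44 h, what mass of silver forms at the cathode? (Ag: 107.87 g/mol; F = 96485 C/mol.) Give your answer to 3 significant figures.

10.4 g

Q = 0.583 A × 15984 s = 9319 C
n(e⁻) = 9319 / 96485 = 0.09658 mol
Ag⁺ + e⁻ → Ag, so n(Ag) = 0.09658 mol
m = 0.09658 × 107.87 = 10.4 g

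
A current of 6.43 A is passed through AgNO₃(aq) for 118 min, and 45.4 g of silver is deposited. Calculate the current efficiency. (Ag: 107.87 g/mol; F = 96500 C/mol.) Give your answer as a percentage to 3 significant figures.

89.2%

Q = 6.43 × 7080 = 45520 C
n(e⁻) = 45520 / 96500 = 0.4717 mol
Ag⁺ + e⁻ → Ag, so theoretical n(Ag) = 0.4717 mol → 50.88 g
Efficiency = 45.4 / 50.88 = 0.8923 = 89.2%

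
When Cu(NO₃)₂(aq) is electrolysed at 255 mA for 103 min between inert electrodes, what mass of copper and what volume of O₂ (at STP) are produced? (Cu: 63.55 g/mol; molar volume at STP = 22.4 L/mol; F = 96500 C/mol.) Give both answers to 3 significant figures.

0.519 g Cu; 0.0915 L O₂

Q = 0.255 × 6180 = 1576 C; n(e⁻) = 1576 / 96500 = 0.01633 mol
Cathode: Cu²⁺ + 2e⁻ → Cu → n(Cu) = 0.01633/2 = 0.008165 mol → 0.519 g
Anode: 2H₂O → O₂ + 4H⁺ + 4e⁻ → n(O₂) = 0.01633/4 = 0.004083 mol → 0.0915 L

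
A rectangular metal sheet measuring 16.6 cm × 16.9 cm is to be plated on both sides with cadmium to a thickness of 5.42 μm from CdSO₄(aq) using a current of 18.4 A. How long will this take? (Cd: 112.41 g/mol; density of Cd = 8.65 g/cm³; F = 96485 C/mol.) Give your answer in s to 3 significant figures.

Plated area = 2 × 16.6 × 16.9 = 561.1 cm²
Volume = 561.1 × 5.42×10⁻⁴ cm = 0.3041 cm³
m(Cd) = 0.3041 × 8.65 = 2.630 g
n(Cd) = 2.630 / 112.41 = 0.02340 mol; n(e⁻) = 2 × 0.02340 = 0.04680 mol
Q = 0.04680 × 96485 = 4515 C
t = 4515 / 18.4 = 245.4 s

245 s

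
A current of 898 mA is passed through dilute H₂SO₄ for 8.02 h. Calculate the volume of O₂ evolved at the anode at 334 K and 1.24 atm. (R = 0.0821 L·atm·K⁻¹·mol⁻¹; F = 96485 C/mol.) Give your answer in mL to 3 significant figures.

1490 mL

Q = 0.898 A × 28872 s = 25930 C
Moles of electrons = 25930 / 96485 = 0.2687 mol
2H₂O → O₂ + 4H⁺ + 4e⁻, so n(O₂) = 0.2687 / 4 = 0.06718 mol
V = nRT/P = 0.06718 × 0.0821 × 334 / 1.24 = 1.486 L
= 1490 mL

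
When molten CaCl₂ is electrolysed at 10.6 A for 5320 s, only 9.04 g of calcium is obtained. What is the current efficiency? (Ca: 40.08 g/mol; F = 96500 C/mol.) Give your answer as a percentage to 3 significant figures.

Q = 10.6 × 5320 = 56390 C
n(e⁻) = 56390 / 96500 = 0.5844 mol
Ca²⁺ + 2e⁻ → Ca, so theoretical n(Ca) = 0.2922 mol → 11.71 g
Efficiency = 9.04 / 11.71 = 0.7720 = 77.2%

77.2%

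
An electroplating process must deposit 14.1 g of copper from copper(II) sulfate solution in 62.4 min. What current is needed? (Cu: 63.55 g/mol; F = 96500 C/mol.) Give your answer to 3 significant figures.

11.4 A

n(Cu) = 14.1 / 63.55 = 0.2219 mol
Cu²⁺ + 2e⁻ → Cu, so n(e⁻) = 2 × 0.2219 = 0.4438 mol
Q = 0.4438 × 96500 = 42830 C
I = Q / t = 42830 / 3744 s = 11.4 A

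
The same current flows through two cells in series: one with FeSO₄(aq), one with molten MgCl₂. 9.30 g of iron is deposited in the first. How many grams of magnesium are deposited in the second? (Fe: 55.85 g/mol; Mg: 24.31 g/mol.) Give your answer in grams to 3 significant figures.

n(Fe) = 9.30 / 55.85 = 0.1665 mol
Fe²⁺ + 2e⁻ → Fe, so n(e⁻) = 2 × 0.1665 = 0.3330 mol
Same current for the same time ⇒ same n(e⁻) = 0.3330 mol in both cells.
Mg²⁺ + 2e⁻ → Mg, so n(Mg) = 0.3330 / 2 = 0.1665 mol
m(Mg) = 0.1665 × 24.31 = 4.05 g

4.05 g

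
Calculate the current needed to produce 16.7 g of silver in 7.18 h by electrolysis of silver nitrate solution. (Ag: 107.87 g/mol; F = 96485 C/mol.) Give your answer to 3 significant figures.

0.578 A

n(Ag) = 16.7 / 107.87 = 0.1548 mol
Ag⁺ + e⁻ → Ag, so n(e⁻) = 0.1548 mol
Q = 0.1548 × 96485 = 14940 C
I = Q / t = 14940 / 25848 s = 0.578 A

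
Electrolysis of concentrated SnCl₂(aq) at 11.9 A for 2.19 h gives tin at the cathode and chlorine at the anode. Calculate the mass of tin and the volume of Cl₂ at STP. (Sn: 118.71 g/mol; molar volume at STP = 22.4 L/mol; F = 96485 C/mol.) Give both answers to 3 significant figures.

Q = 11.9 × 7884 = 93820 C; n(e⁻) = 93820 / 96485 = 0.9724 mol
Cathode: Sn²⁺ + 2e⁻ → Sn → n(Sn) = 0.9724/2 = 0.4862 mol → 57.7 g
Anode: 2Cl⁻ → Cl₂ + 2e⁻ → n(Cl₂) = 0.9724/2 = 0.4862 mol → 10.9 L

57.7 g Sn; 10.9 L Cl₂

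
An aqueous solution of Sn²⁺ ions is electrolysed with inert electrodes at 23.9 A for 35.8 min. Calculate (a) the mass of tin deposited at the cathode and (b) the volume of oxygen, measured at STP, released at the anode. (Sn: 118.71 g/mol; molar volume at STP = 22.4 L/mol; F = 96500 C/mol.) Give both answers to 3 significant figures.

31.6 g Sn; 2.98 L O₂

Q = 23.9 × 2148 = 51340 C; n(e⁻) = 51340 / 96500 = 0.5320 mol
Cathode: Sn²⁺ + 2e⁻ → Sn → n(Sn) = 0.5320/2 = 0.2660 mol → 31.6 g
Anode: 2H₂O → O₂ + 4H⁺ + 4e⁻ → n(O₂) = 0.5320/4 = 0.1330 mol → 2.98 L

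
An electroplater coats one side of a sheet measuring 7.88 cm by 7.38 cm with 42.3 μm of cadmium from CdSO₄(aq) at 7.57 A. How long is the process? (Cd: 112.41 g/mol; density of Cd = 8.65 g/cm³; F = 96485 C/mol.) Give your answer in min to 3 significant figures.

8.04 min

Plated area = 7.88 × 7.38 = 58.15 cm²
Volume = 58.15 × 42.3×10⁻⁴ cm = 0.2460 cm³
m(Cd) = 0.2460 × 8.65 = 2.128 g
n(Cd) = 2.128 / 112.41 = 0.01893 mol; n(e⁻) = 2 × 0.01893 = 0.03786 mol
Q = 0.03786 × 96485 = 3653 C
t = 3653 / 7.57 = 482.6 s = 8.04 min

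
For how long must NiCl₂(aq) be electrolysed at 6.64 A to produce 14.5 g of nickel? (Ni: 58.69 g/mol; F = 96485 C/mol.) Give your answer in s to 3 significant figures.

7180 s

n(Ni) = 14.5 / 58.69 = 0.2471 mol
Ni²⁺ + 2e⁻ → Ni, so n(e⁻) = 2 × 0.2471 = 0.4942 mol
Q = 0.4942 × 96485 = 47680 C
t = Q / I = 47680 / 6.64 = 7181 s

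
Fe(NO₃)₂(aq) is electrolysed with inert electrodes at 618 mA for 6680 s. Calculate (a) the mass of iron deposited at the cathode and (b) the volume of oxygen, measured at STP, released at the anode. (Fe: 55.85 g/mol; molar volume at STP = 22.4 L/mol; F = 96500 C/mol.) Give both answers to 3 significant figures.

Q = 0.618 × 6680 = 4128 C; n(e⁻) = 4128 / 96500 = 0.04278 mol
Cathode: Fe²⁺ + 2e⁻ → Fe → n(Fe) = 0.04278/2 = 0.02139 mol → 1.19 g
Anode: 2H₂O → O₂ + 4H⁺ + 4e⁻ → n(O₂) = 0.04278/4 = 0.01070 mol → 0.240 L

1.19 g Fe; 0.240 L O₂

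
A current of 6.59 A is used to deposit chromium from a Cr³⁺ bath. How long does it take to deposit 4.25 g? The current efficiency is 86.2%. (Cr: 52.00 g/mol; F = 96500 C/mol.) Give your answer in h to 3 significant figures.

1.16 h

n(Cr) = 4.25 / 52.00 = 0.08173 mol
Cr³⁺ + 3e⁻ → Cr, so n(e⁻) = 3 × 0.08173 = 0.2452 mol
Q = 0.2452 × 96500 / 0.862 = 27450 C
t = Q / I = 27450 / 6.59 = 4165 s = 1.16 h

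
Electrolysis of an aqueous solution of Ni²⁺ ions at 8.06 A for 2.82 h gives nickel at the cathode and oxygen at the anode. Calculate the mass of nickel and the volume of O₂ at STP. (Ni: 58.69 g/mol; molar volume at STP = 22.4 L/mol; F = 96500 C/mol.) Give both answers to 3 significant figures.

24.9 g Ni; 4.75 L O₂

Q = 8.06 × 10152 = 81830 C; n(e⁻) = 81830 / 96500 = 0.8480 mol
Cathode: Ni²⁺ + 2e⁻ → Ni → n(Ni) = 0.8480/2 = 0.4240 mol → 24.9 g
Anode: 2H₂O → O₂ + 4H⁺ + 4e⁻ → n(O₂) = 0.8480/4 = 0.2120 mol → 4.75 L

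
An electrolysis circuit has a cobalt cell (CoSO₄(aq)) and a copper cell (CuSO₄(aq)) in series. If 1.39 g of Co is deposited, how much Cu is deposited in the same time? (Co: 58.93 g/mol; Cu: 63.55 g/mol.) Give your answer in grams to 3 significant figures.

1.50 g

n(Co) = 1.39 / 58.93 = 0.02359 mol
Co²⁺ + 2e⁻ → Co, so n(e⁻) = 2 × 0.02359 = 0.04718 mol
Same current for the same time ⇒ same n(e⁻) = 0.04718 mol in both cells.
Cu²⁺ + 2e⁻ → Cu, so n(Cu) = 0.04718 / 2 = 0.02359 mol
m(Cu) = 0.02359 × 63.55 = 1.50 g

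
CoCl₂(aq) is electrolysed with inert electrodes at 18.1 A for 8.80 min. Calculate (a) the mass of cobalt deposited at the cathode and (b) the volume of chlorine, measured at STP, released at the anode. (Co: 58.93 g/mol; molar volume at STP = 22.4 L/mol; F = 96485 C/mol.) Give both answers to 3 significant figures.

2.92 g Co; 1.11 L Cl₂

Q = 18.1 × 528 = 9557 C; n(e⁻) = 9557 / 96485 = 0.09905 mol
Cathode: Co²⁺ + 2e⁻ → Co → n(Co) = 0.09905/2 = 0.04953 mol → 2.92 g
Anode: 2Cl⁻ → Cl₂ + 2e⁻ → n(Cl₂) = 0.09905/2 = 0.04953 mol → 1.11 L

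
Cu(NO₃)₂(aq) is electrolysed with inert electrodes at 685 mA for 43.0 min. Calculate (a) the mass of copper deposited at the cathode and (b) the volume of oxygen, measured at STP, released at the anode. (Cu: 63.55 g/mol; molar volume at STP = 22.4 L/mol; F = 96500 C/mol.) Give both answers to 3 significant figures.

0.582 g Cu; 0.103 L O₂

Q = 0.685 × 2580 = 1767 C; n(e⁻) = 1767 / 96500 = 0.01831 mol
Cathode: Cu²⁺ + 2e⁻ → Cu → n(Cu) = 0.01831/2 = 0.009155 mol → 0.582 g
Anode: 2H₂O → O₂ + 4H⁺ + 4e⁻ → n(O₂) = 0.01831/4 = 0.004578 mol → 0.103 L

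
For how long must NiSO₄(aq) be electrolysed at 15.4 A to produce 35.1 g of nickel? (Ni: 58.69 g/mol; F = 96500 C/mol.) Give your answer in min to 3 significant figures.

125 min

n(Ni) = 35.1 / 58.69 = 0.5981 mol
Ni²⁺ + 2e⁻ → Ni, so n(e⁻) = 2 × 0.5981 = 1.196 mol
Q = 1.196 × 96500 = 1.154×10^5 C
t = Q / I = 1.154×10^5 / 15.4 = 7494 s = 125 min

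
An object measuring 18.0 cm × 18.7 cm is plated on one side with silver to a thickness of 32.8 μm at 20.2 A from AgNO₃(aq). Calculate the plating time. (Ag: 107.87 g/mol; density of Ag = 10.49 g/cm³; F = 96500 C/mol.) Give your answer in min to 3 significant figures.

8.55 min

Plated area = 18.0 × 18.7 = 336.6 cm²
Volume = 336.6 × 32.8×10⁻⁴ cm = 1.104 cm³
m(Ag) = 1.104 × 10.49 = 11.58 g
n(Ag) = 11.58 / 107.87 = 0.1074 mol; n(e⁻) = 0.1074 mol
Q = 0.1074 × 96500 = 10360 C
t = 10360 / 20.2 = 512.9 s = 8.55 min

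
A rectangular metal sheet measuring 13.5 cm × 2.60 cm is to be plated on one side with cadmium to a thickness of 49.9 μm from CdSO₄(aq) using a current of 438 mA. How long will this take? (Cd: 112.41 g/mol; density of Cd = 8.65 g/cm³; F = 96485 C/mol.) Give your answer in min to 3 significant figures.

Plated area = 13.5 × 2.60 = 35.10 cm²
Volume = 35.10 × 49.9×10⁻⁴ cm = 0.1751 cm³
m(Cd) = 0.1751 × 8.65 = 1.515 g
n(Cd) = 1.515 / 112.41 = 0.01348 mol; n(e⁻) = 2 × 0.01348 = 0.02696 mol
Q = 0.02696 × 96485 = 2601 C
t = 2601 / 0.438 = 5938 s = 99.0 min

99.0 min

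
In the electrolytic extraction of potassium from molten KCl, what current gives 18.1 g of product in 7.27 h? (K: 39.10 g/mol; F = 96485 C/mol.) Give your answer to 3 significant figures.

n(K) = 18.1 / 39.10 = 0.4629 mol
K⁺ + e⁻ → K, so n(e⁻) = 0.4629 mol
Q = 0.4629 × 96485 = 44660 C
I = Q / t = 44660 / 26172 s = 1.71 A

1.71 A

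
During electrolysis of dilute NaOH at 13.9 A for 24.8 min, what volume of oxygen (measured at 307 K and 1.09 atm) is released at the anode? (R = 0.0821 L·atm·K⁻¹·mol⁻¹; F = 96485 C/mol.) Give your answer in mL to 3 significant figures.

1240 mL

Q = 13.9 A × 1488 s = 20680 C
Moles of electrons = 20680 / 96485 = 0.2143 mol
2H₂O → O₂ + 4H⁺ + 4e⁻, so n(O₂) = 0.2143 / 4 = 0.05358 mol
V = nRT/P = 0.05358 × 0.0821 × 307 / 1.09 = 1.239 L
= 1240 mL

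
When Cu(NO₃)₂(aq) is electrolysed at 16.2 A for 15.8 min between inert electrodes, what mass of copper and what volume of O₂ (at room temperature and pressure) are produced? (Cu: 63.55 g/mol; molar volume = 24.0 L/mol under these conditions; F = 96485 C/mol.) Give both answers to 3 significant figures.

5.06 g Cu; 0.955 L O₂

Q = 16.2 × 948 = 15360 C; n(e⁻) = 15360 / 96485 = 0.1592 mol
Cathode: Cu²⁺ + 2e⁻ → Cu → n(Cu) = 0.1592/2 = 0.07960 mol → 5.06 g
Anode: 2H₂O → O₂ + 4H⁺ + 4e⁻ → n(O₂) = 0.1592/4 = 0.03980 mol → 0.955 L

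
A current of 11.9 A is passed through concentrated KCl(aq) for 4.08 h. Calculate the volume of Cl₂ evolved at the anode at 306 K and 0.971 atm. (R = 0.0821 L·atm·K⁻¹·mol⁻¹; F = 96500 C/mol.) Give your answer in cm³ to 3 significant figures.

23400 cm³

Q = 11.9 A × 14688 s = 1.748×10^5 C
n(e⁻) = 1.748×10^5 / 96500 = 1.811 mol
2Cl⁻ → Cl₂ + 2e⁻, so n(Cl₂) = 1.811 / 2 = 0.9055 mol
V = nRT/P = 0.9055 × 0.0821 × 306 / 0.971 = 23.43 L
= 23400 cm³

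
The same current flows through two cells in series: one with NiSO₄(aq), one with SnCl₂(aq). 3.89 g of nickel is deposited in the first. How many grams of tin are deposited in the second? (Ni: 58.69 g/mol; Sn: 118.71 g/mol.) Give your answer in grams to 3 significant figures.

n(Ni) = 3.89 / 58.69 = 0.06628 mol
Ni²⁺ + 2e⁻ → Ni, so n(e⁻) = 2 × 0.06628 = 0.1326 mol
Since the cells are in series, n(e⁻) in the Sn cell is also 0.1326 mol.
Sn²⁺ + 2e⁻ → Sn, so n(Sn) = 0.1326 / 2 = 0.06630 mol
m(Sn) = 0.06630 × 118.71 = 7.87 g

7.87 g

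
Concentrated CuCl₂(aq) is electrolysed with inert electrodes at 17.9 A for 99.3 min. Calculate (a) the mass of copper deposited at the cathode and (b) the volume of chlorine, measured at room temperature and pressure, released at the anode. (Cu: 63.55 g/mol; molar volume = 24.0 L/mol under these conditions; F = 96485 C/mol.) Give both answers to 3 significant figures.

35.1 g Cu; 13.3 L Cl₂

Q = 17.9 × 5958 = 1.066×10^5 C; n(e⁻) = 1.066×10^5 / 96485 = 1.105 mol
Cathode: Cu²⁺ + 2e⁻ → Cu → n(Cu) = 1.105/2 = 0.5525 mol → 35.1 g
Anode: 2Cl⁻ → Cl₂ + 2e⁻ → n(Cl₂) = 1.105/2 = 0.5525 mol → 13.3 L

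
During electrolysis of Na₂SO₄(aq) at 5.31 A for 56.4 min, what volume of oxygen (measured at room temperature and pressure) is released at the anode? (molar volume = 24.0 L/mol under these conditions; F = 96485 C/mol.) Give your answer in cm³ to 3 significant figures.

1120 cm³

Q = It = 5.31 × 3384 = 17970 C
Moles of electrons = 17970 / 96485 = 0.1862 mol
2H₂O → O₂ + 4H⁺ + 4e⁻, so n(O₂) = 0.1862 / 4 = 0.04655 mol
V = 0.04655 × 24.0 = 1.117 L
= 1120 cm³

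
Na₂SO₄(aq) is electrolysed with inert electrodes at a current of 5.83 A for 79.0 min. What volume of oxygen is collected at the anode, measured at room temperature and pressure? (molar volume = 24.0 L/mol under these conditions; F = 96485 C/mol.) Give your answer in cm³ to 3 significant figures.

1720 cm³

Q = 5.83 A × 4740 s = 27630 C
n(e⁻) = 27630 / 96485 = 0.2864 mol
2H₂O → O₂ + 4H⁺ + 4e⁻, so n(O₂) = 0.2864 / 4 = 0.07160 mol
V = 0.07160 × 24.0 = 1.718 L
= 1720 cm³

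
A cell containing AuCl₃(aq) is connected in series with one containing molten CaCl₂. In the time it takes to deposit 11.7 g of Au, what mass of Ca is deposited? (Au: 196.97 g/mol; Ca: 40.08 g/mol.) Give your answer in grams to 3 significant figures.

n(Au) = 11.7 / 196.97 = 0.05940 mol
Au³⁺ + 3e⁻ → Au, so n(e⁻) = 3 × 0.05940 = 0.1782 mol
Same current for the same time ⇒ same n(e⁻) = 0.1782 mol in both cells.
Ca²⁺ + 2e⁻ → Ca, so n(Ca) = 0.1782 / 2 = 0.08910 mol
m(Ca) = 0.08910 × 40.08 = 3.57 g

3.57 g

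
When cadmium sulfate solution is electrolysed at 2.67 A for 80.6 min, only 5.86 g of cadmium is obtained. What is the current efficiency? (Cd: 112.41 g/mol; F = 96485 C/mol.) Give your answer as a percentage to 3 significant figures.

Q = 2.67 × 4836 = 12910 C
n(e⁻) = 12910 / 96485 = 0.1338 mol
Cd²⁺ + 2e⁻ → Cd, so theoretical n(Cd) = 0.06690 mol → 7.520 g
Efficiency = 5.86 / 7.520 = 0.7793 = 77.9%

77.9%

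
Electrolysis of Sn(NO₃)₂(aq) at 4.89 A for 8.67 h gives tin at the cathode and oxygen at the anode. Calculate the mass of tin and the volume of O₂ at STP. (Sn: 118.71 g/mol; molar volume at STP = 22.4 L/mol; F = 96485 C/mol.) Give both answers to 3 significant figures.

93.9 g Sn; 8.86 L O₂

Q = 4.89 × 31212 = 1.526×10^5 C; n(e⁻) = 1.526×10^5 / 96485 = 1.582 mol
Cathode: Sn²⁺ + 2e⁻ → Sn → n(Sn) = 1.582/2 = 0.7910 mol → 93.9 g
Anode: 2H₂O → O₂ + 4H⁺ + 4e⁻ → n(O₂) = 1.582/4 = 0.3955 mol → 8.86 L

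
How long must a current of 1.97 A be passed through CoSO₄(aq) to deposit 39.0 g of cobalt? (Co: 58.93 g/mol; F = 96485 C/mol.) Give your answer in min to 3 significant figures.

1080 min

n(Co) = 39.0 / 58.93 = 0.6618 mol
Co²⁺ + 2e⁻ → Co, so n(e⁻) = 2 × 0.6618 = 1.324 mol
Q = 1.324 × 96485 = 1.277×10^5 C
t = Q / I = 1.277×10^5 / 1.97 = 64820 s = 1080 min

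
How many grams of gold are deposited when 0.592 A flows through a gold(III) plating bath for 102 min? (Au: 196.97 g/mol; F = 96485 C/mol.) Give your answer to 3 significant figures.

2.47 g

Q = It = 0.592 × 6120 = 3623 C
n(e⁻) = Q/F = 3623/96485 = 0.03755 mol
Au³⁺ + 3e⁻ → Au, so n(Au) = 0.03755 / 3 = 0.01252 mol
m = 0.01252 × 196.97 = 2.47 g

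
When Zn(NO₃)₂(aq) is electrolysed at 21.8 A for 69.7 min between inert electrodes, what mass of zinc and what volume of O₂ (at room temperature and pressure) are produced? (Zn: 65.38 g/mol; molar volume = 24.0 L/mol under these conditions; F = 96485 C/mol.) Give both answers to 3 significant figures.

Q = 21.8 × 4182 = 91170 C; n(e⁻) = 91170 / 96485 = 0.9449 mol
Cathode: Zn²⁺ + 2e⁻ → Zn → n(Zn) = 0.9449/2 = 0.4725 mol → 30.9 g
Anode: 2H₂O → O₂ + 4H⁺ + 4e⁻ → n(O₂) = 0.9449/4 = 0.2362 mol → 5.67 L

30.9 g Zn; 5.67 L O₂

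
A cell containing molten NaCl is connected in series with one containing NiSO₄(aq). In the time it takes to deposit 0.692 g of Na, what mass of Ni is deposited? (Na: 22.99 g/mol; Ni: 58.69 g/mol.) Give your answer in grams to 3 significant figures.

0.883 g

n(Na) = 0.692 / 22.99 = 0.03010 mol
Na⁺ + e⁻ → Na, so n(e⁻) = 0.03010 mol
Since the cells are in series, n(e⁻) in the Ni cell is also 0.03010 mol.
Ni²⁺ + 2e⁻ → Ni, so n(Ni) = 0.03010 / 2 = 0.01505 mol
m(Ni) = 0.01505 × 58.69 = 0.883 g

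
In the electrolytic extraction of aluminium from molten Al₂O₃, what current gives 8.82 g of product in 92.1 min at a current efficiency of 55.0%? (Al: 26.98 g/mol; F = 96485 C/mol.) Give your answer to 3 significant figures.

n(Al) = 8.82 / 26.98 = 0.3269 mol
Al³⁺ + 3e⁻ → Al, so n(e⁻) = 3 × 0.3269 = 0.9807 mol
Q = 0.9807 × 96485 / 0.550 = 1.720×10^5 C
I = Q / t = 1.720×10^5 / 5526 s = 31.1 A

31.1 A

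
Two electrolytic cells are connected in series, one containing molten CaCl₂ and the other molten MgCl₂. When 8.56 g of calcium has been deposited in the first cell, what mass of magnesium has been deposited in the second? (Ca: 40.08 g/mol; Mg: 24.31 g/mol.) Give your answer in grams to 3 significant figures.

5.19 g

n(Ca) = 8.56 / 40.08 = 0.2136 mol
Ca²⁺ + 2e⁻ → Ca, so n(e⁻) = 2 × 0.2136 = 0.4272 mol
The cells are in series, so the same charge (and hence the same n(e⁻) = 0.4272 mol) passes through both.
Mg²⁺ + 2e⁻ → Mg, so n(Mg) = 0.4272 / 2 = 0.2136 mol
m(Mg) = 0.2136 × 24.31 = 5.19 g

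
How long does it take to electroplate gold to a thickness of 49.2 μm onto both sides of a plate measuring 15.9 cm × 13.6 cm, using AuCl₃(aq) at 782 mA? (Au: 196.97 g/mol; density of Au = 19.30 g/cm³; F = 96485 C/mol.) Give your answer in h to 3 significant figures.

Plated area = 2 × 15.9 × 13.6 = 432.5 cm²
Volume = 432.5 × 49.2×10⁻⁴ cm = 2.128 cm³
m(Au) = 2.128 × 19.30 = 41.07 g
n(Au) = 41.07 / 196.97 = 0.2085 mol; n(e⁻) = 3 × 0.2085 = 0.6255 mol
Q = 0.6255 × 96485 = 60350 C
t = 60350 / 0.782 = 77170 s = 21.4 h

21.4 h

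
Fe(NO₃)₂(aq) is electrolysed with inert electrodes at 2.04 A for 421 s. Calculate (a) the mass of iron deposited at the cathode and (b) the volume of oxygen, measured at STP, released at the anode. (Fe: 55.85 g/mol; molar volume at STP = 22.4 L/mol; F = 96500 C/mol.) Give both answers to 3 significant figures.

0.249 g Fe; 0.0498 L O₂

Q = 2.04 × 421 = 858.8 C; n(e⁻) = 858.8 / 96500 = 0.008899 mol
Cathode: Fe²⁺ + 2e⁻ → Fe → n(Fe) = 0.008899/2 = 0.004450 mol → 0.249 g
Anode: 2H₂O → O₂ + 4H⁺ + 4e⁻ → n(O₂) = 0.008899/4 = 0.002225 mol → 0.0498 L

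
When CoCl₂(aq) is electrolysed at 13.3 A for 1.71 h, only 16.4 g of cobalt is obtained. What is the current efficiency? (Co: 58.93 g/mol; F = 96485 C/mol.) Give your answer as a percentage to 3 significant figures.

65.6%

Q = 13.3 × 6156 = 81870 C
n(e⁻) = 81870 / 96485 = 0.8485 mol
Co²⁺ + 2e⁻ → Co, so theoretical n(Co) = 0.4243 mol → 25.00 g
Efficiency = 16.4 / 25.00 = 0.6560 = 65.6%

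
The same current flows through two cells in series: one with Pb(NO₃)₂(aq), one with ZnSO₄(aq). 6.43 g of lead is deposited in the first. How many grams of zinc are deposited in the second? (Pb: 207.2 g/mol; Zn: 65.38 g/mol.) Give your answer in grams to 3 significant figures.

2.03 g

n(Pb) = 6.43 / 207.2 = 0.03103 mol
Pb²⁺ + 2e⁻ → Pb, so n(e⁻) = 2 × 0.03103 = 0.06206 mol
In series, the same 0.06206 mol of electrons flows through the second cell.
Zn²⁺ + 2e⁻ → Zn, so n(Zn) = 0.06206 / 2 = 0.03103 mol
m(Zn) = 0.03103 × 65.38 = 2.03 g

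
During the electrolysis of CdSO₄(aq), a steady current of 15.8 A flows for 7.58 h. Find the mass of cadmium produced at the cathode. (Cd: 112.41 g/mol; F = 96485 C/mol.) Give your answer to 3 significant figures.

251 g

Q = It = 15.8 × 27288 = 4.312×10^5 C
n(e⁻) = Q/F = 4.312×10^5/96485 = 4.469 mol
Cd²⁺ + 2e⁻ → Cd, so n(Cd) = 4.469 / 2 = 2.235 mol
m = 2.235 × 112.41 = 251 g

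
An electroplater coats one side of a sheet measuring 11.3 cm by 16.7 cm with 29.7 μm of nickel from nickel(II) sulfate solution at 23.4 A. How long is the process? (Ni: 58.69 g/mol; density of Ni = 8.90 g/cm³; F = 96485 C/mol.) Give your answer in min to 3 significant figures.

11.7 min

Plated area = 11.3 × 16.7 = 188.7 cm²
Volume = 188.7 × 29.7×10⁻⁴ cm = 0.5604 cm³
m(Ni) = 0.5604 × 8.90 = 4.988 g
n(Ni) = 4.988 / 58.69 = 0.08499 mol; n(e⁻) = 2 × 0.08499 = 0.1700 mol
Q = 0.1700 × 96485 = 16400 C
t = 16400 / 23.4 = 700.9 s = 11.7 min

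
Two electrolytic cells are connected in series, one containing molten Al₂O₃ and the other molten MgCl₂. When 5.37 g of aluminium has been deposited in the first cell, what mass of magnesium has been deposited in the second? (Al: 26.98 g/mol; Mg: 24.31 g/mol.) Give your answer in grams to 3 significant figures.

7.26 g

n(Al) = 5.37 / 26.98 = 0.1990 mol
Al³⁺ + 3e⁻ → Al, so n(e⁻) = 3 × 0.1990 = 0.5970 mol
In series, the same 0.5970 mol of electrons flows through the second cell.
Mg²⁺ + 2e⁻ → Mg, so n(Mg) = 0.5970 / 2 = 0.2985 mol
m(Mg) = 0.2985 × 24.31 = 7.26 g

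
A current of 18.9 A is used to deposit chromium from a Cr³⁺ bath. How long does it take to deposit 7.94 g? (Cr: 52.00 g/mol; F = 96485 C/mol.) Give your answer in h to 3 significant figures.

n(Cr) = 7.94 / 52.00 = 0.1527 mol
Cr³⁺ + 3e⁻ → Cr, so n(e⁻) = 3 × 0.1527 = 0.4581 mol
Q = 0.4581 × 96485 = 44200 C
t = Q / I = 44200 / 18.9 = 2339 s = 0.650 h

0.650 h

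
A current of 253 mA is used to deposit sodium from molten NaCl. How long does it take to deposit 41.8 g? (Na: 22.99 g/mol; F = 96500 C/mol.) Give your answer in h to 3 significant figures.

193 h

n(Na) = 41.8 / 22.99 = 1.818 mol
Na⁺ + e⁻ → Na, so n(e⁻) = 1.818 mol
Q = 1.818 × 96500 = 1.754×10^5 C
t = Q / I = 1.754×10^5 / 0.253 = 6.933×10^5 s = 193 h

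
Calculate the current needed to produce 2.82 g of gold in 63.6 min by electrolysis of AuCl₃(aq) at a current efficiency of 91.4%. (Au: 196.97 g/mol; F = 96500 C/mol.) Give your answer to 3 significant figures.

1.19 A

n(Au) = 2.82 / 196.97 = 0.01432 mol
Au³⁺ + 3e⁻ → Au, so n(e⁻) = 3 × 0.01432 = 0.04296 mol
Q = 0.04296 × 96500 / 0.914 = 4536 C
I = Q / t = 4536 / 3816 s = 1.19 A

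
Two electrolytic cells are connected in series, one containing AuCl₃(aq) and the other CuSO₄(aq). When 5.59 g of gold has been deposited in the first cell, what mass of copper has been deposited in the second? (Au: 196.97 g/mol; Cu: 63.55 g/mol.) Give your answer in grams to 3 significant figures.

n(Au) = 5.59 / 196.97 = 0.02838 mol
Au³⁺ + 3e⁻ → Au, so n(e⁻) = 3 × 0.02838 = 0.08514 mol
In series, the same 0.08514 mol of electrons flows through the second cell.
Cu²⁺ + 2e⁻ → Cu, so n(Cu) = 0.08514 / 2 = 0.04257 mol
m(Cu) = 0.04257 × 63.55 = 2.71 g

2.71 g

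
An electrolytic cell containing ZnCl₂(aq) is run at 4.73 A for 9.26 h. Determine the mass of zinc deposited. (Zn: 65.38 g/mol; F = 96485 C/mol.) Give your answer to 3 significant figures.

Charge passed = 4.73 × 33336 = 1.577×10^5 C
n(e⁻) = 1.577×10^5 / 96485 = 1.634 mol
Zn²⁺ + 2e⁻ → Zn, so n(Zn) = 1.634 / 2 = 0.8170 mol
m = 0.8170 × 65.38 = 53.4 g

53.4 g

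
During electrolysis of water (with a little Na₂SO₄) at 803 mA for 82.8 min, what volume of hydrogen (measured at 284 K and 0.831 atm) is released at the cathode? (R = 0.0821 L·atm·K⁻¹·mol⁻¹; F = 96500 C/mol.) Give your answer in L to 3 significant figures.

Q = 0.803 A × 4968 s = 3989 C
n(e⁻) = Q/F = 3989/96500 = 0.04134 mol
2H⁺ + 2e⁻ → H₂, so n(H₂) = 0.04134 / 2 = 0.02067 mol
V = nRT/P = 0.02067 × 0.0821 × 284 / 0.831 = 0.5800 L

0.580 L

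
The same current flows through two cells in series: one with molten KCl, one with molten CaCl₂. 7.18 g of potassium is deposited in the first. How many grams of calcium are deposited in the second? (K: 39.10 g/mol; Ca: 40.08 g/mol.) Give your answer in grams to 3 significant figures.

n(K) = 7.18 / 39.10 = 0.1836 mol
K⁺ + e⁻ → K, so n(e⁻) = 0.1836 mol
Same current for the same time ⇒ same n(e⁻) = 0.1836 mol in both cells.
Ca²⁺ + 2e⁻ → Ca, so n(Ca) = 0.1836 / 2 = 0.09180 mol
m(Ca) = 0.09180 × 40.08 = 3.68 g

3.68 g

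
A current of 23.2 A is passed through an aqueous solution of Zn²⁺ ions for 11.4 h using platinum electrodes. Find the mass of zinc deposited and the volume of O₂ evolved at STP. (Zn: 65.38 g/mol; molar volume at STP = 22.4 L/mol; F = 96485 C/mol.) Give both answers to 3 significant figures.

Q = 23.2 × 41040 = 9.521×10^5 C; n(e⁻) = 9.521×10^5 / 96485 = 9.868 mol
Cathode: Zn²⁺ + 2e⁻ → Zn → n(Zn) = 9.868/2 = 4.934 mol → 323 g
Anode: 2H₂O → O₂ + 4H⁺ + 4e⁻ → n(O₂) = 9.868/4 = 2.467 mol → 55.3 L

323 g Zn; 55.3 L O₂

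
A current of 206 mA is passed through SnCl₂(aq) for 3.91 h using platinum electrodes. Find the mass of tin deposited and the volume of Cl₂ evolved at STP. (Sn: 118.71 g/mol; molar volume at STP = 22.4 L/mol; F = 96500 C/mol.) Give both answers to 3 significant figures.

Q = 0.206 × 14076 = 2900 C; n(e⁻) = 2900 / 96500 = 0.03005 mol
Cathode: Sn²⁺ + 2e⁻ → Sn → n(Sn) = 0.03005/2 = 0.01503 mol → 1.78 g
Anode: 2Cl⁻ → Cl₂ + 2e⁻ → n(Cl₂) = 0.03005/2 = 0.01503 mol → 0.337 L

1.78 g Sn; 0.337 L Cl₂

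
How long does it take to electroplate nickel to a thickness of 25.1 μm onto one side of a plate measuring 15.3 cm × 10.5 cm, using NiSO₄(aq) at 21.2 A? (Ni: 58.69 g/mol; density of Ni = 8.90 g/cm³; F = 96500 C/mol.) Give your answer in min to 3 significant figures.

Plated area = 15.3 × 10.5 = 160.7 cm²
Volume = 160.7 × 25.1×10⁻⁴ cm = 0.4034 cm³
m(Ni) = 0.4034 × 8.90 = 3.590 g
n(Ni) = 3.590 / 58.69 = 0.06117 mol; n(e⁻) = 2 × 0.06117 = 0.1223 mol
Q = 0.1223 × 96500 = 11800 C
t = 11800 / 21.2 = 556.6 s = 9.28 min

9.28 min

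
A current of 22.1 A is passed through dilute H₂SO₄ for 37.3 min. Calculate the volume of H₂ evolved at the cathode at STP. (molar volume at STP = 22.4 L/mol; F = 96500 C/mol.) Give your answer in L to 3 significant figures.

5.74 L

Q = 22.1 A × 2238 s = 49460 C
Moles of electrons = 49460 / 96500 = 0.5125 mol
2H⁺ + 2e⁻ → H₂, so n(H₂) = 0.5125 / 2 = 0.2563 mol
V = 0.2563 × 22.4 = 5.741 L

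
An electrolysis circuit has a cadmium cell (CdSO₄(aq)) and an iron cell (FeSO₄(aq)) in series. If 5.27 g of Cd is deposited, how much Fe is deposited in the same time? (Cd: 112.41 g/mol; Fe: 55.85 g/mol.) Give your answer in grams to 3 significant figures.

2.62 g

n(Cd) = 5.27 / 112.41 = 0.04688 mol
Cd²⁺ + 2e⁻ → Cd, so n(e⁻) = 2 × 0.04688 = 0.09376 mol
The cells are in series, so the same charge (and hence the same n(e⁻) = 0.09376 mol) passes through both.
Fe²⁺ + 2e⁻ → Fe, so n(Fe) = 0.09376 / 2 = 0.04688 mol
m(Fe) = 0.04688 × 55.85 = 2.62 g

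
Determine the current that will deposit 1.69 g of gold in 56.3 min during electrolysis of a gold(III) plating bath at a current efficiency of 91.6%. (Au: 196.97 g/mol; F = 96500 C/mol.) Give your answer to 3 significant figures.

0.803 A

n(Au) = 1.69 / 196.97 = 0.008580 mol
Au³⁺ + 3e⁻ → Au, so n(e⁻) = 3 × 0.008580 = 0.02574 mol
Q = 0.02574 × 96500 / 0.916 = 2712 C
I = Q / t = 2712 / 3378 s = 0.803 A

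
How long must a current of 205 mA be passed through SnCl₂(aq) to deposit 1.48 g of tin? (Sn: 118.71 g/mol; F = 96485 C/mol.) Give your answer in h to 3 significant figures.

3.26 h

n(Sn) = 1.48 / 118.71 = 0.01247 mol
Sn²⁺ + 2e⁻ → Sn, so n(e⁻) = 2 × 0.01247 = 0.02494 mol
Q = 0.02494 × 96485 = 2406 C
t = Q / I = 2406 / 0.205 = 11740 s = 3.26 h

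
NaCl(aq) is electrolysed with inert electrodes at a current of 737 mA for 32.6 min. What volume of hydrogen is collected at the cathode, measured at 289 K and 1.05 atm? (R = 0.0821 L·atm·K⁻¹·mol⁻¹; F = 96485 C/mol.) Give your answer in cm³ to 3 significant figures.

Charge passed = 0.737 × 1956 = 1442 C
n(e⁻) = Q/F = 1442/96485 = 0.01495 mol
2H⁺ + 2e⁻ → H₂, so n(H₂) = 0.01495 / 2 = 0.007475 mol
V = nRT/P = 0.007475 × 0.0821 × 289 / 1.05 = 0.1689 L
= 169 cm³

169 cm³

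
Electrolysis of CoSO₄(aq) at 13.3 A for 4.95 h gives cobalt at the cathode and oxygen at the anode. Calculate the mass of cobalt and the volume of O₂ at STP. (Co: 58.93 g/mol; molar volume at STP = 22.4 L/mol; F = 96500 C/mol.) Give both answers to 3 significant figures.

Q = 13.3 × 17820 = 2.370×10^5 C; n(e⁻) = 2.370×10^5 / 96500 = 2.456 mol
Cathode: Co²⁺ + 2e⁻ → Co → n(Co) = 2.456/2 = 1.228 mol → 72.4 g
Anode: 2H₂O → O₂ + 4H⁺ + 4e⁻ → n(O₂) = 2.456/4 = 0.6140 mol → 13.8 L

72.4 g Co; 13.8 L O₂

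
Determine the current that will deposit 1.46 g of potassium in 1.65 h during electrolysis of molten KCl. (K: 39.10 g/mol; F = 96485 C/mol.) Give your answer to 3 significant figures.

0.607 A

n(K) = 1.46 / 39.10 = 0.03734 mol
K⁺ + e⁻ → K, so n(e⁻) = 0.03734 mol
Q = 0.03734 × 96485 = 3603 C
I = Q / t = 3603 / 5940 s = 0.607 A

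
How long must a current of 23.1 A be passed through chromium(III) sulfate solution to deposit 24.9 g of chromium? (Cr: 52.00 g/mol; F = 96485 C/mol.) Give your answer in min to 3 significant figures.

n(Cr) = 24.9 / 52.00 = 0.4788 mol
Cr³⁺ + 3e⁻ → Cr, so n(e⁻) = 3 × 0.4788 = 1.436 mol
Q = 1.436 × 96485 = 1.386×10^5 C
t = Q / I = 1.386×10^5 / 23.1 = 6000 s = 100 min

100 min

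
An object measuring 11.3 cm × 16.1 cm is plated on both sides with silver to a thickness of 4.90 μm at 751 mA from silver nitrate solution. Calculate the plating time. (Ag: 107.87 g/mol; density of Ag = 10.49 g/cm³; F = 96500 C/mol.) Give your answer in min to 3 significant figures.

37.1 min

Plated area = 2 × 11.3 × 16.1 = 363.9 cm²
Volume = 363.9 × 4.90×10⁻⁴ cm = 0.1783 cm³
m(Ag) = 0.1783 × 10.49 = 1.870 g
n(Ag) = 1.870 / 107.87 = 0.01734 mol; n(e⁻) = 0.01734 mol
Q = 0.01734 × 96500 = 1673 C
t = 1673 / 0.751 = 2228 s = 37.1 min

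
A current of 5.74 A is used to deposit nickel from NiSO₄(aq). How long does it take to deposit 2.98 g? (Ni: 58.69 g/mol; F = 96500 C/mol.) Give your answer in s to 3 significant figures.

n(Ni) = 2.98 / 58.69 = 0.05078 mol
Ni²⁺ + 2e⁻ → Ni, so n(e⁻) = 2 × 0.05078 = 0.1016 mol
Q = 0.1016 × 96500 = 9804 C
t = Q / I = 9804 / 5.74 = 1708 s

1710 s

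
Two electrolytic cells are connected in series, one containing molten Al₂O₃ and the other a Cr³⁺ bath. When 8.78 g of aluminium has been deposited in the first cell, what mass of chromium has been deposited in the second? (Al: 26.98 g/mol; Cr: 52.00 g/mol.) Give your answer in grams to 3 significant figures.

n(Al) = 8.78 / 26.98 = 0.3254 mol
Al³⁺ + 3e⁻ → Al, so n(e⁻) = 3 × 0.3254 = 0.9762 mol
In series, the same 0.9762 mol of electrons flows through the second cell.
Cr³⁺ + 3e⁻ → Cr, so n(Cr) = 0.9762 / 3 = 0.3254 mol
m(Cr) = 0.3254 × 52.00 = 16.9 g

16.9 g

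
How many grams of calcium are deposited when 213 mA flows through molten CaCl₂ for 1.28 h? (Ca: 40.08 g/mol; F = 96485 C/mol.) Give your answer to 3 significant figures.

0.204 g

Q = It = 0.213 × 4608 = 981.5 C
n(e⁻) = Q/F = 981.5/96485 = 0.01017 mol
Ca²⁺ + 2e⁻ → Ca, so n(Ca) = 0.01017 / 2 = 0.005085 mol
m = 0.005085 × 40.08 = 0.204 g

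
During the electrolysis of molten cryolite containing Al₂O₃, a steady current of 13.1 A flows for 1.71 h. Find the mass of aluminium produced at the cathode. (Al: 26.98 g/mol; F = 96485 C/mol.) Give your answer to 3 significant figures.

Charge passed = 13.1 × 6156 = 80640 C
n(e⁻) = 80640 / 96485 = 0.8358 mol
Al³⁺ + 3e⁻ → Al, so n(Al) = 0.8358 / 3 = 0.2786 mol
m = 0.2786 × 26.98 = 7.52 g

7.52 g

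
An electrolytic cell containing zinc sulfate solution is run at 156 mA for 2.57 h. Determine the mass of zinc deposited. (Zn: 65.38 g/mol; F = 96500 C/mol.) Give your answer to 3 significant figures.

Q = 0.156 A × 9252 s = 1443 C
Moles of electrons = 1443 / 96500 = 0.01495 mol
Zn²⁺ + 2e⁻ → Zn, so n(Zn) = 0.01495 / 2 = 0.007475 mol
m = 0.007475 × 65.38 = 0.489 g

0.489 g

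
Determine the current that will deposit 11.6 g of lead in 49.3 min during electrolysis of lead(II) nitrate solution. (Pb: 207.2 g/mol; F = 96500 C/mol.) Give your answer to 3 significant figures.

n(Pb) = 11.6 / 207.2 = 0.05598 mol
Pb²⁺ + 2e⁻ → Pb, so n(e⁻) = 2 × 0.05598 = 0.1120 mol
Q = 0.1120 × 96500 = 10810 C
I = Q / t = 10810 / 2958 s = 3.65 A

3.65 A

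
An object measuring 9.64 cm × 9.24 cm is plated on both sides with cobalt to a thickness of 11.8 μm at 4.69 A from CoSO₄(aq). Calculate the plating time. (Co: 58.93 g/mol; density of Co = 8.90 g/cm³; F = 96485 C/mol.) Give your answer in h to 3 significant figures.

Plated area = 2 × 9.64 × 9.24 = 178.1 cm²
Volume = 178.1 × 11.8×10⁻⁴ cm = 0.2102 cm³
m(Co) = 0.2102 × 8.90 = 1.871 g
n(Co) = 1.871 / 58.93 = 0.03175 mol; n(e⁻) = 2 × 0.03175 = 0.06350 mol
Q = 0.06350 × 96485 = 6127 C
t = 6127 / 4.69 = 1306 s = 0.363 h

0.363 h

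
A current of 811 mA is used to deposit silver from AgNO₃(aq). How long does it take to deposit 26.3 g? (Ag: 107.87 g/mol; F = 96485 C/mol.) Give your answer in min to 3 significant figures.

483 min

n(Ag) = 26.3 / 107.87 = 0.2438 mol
Ag⁺ + e⁻ → Ag, so n(e⁻) = 0.2438 mol
Q = 0.2438 × 96485 = 23520 C
t = Q / I = 23520 / 0.811 = 29000 s = 483 min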